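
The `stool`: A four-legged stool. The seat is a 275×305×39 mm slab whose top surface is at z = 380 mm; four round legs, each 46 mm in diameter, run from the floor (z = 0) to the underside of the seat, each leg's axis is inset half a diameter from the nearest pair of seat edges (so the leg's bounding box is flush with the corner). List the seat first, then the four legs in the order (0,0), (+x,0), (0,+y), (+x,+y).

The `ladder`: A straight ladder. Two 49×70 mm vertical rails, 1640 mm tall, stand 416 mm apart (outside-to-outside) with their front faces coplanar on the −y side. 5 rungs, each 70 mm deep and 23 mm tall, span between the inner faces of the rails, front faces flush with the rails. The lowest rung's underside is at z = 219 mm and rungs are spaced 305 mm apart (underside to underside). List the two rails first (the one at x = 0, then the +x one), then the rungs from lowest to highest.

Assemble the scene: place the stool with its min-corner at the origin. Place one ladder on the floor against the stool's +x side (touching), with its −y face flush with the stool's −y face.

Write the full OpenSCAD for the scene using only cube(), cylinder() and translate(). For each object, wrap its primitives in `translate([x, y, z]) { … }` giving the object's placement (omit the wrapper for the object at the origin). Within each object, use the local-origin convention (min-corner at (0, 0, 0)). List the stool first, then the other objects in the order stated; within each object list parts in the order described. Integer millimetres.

translate([0, 0, 341]) cube([275, 305, 39]);
translate([23, 23, 0]) cylinder(h = 341, r = 23);
translate([252, 23, 0]) cylinder(h = 341, r = 23);
translate([23, 282, 0]) cylinder(h = 341, r = 23);
translate([252, 282, 0]) cylinder(h = 341, r = 23);
translate([275, 0, 0]) {
  cube([49, 70, 1640]);
  translate([367, 0, 0]) cube([49, 70, 1640]);
  translate([49, 0, 219]) cube([318, 70, 23]);
  translate([49, 0, 524]) cube([318, 70, 23]);
  translate([49, 0, 829]) cube([318, 70, 23]);
  translate([49, 0, 1134]) cube([318, 70, 23]);
  translate([49, 0, 1439]) cube([318, 70, 23]);
}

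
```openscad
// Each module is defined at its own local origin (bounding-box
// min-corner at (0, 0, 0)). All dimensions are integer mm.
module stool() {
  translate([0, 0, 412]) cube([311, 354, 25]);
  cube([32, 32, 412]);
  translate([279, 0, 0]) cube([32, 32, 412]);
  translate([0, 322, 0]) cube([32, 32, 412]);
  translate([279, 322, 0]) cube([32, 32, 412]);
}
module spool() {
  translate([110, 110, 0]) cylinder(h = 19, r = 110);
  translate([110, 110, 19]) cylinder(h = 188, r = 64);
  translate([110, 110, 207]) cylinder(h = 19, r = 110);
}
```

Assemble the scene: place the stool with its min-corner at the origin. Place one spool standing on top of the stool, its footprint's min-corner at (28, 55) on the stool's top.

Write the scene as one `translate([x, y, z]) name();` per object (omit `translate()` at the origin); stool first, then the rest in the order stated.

stool();
translate([28, 55, 437]) spool();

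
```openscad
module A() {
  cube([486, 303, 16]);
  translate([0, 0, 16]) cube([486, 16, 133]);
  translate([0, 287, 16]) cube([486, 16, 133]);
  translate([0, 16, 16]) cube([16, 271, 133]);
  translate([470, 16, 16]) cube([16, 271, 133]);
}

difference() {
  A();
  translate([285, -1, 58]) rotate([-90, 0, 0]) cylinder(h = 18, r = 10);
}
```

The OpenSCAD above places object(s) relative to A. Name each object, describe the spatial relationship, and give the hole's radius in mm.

A is an open box. The open box has a circular hole through its front wall. The hole's radius is 10 mm.

The subtracted cylinder has r = 10 mm.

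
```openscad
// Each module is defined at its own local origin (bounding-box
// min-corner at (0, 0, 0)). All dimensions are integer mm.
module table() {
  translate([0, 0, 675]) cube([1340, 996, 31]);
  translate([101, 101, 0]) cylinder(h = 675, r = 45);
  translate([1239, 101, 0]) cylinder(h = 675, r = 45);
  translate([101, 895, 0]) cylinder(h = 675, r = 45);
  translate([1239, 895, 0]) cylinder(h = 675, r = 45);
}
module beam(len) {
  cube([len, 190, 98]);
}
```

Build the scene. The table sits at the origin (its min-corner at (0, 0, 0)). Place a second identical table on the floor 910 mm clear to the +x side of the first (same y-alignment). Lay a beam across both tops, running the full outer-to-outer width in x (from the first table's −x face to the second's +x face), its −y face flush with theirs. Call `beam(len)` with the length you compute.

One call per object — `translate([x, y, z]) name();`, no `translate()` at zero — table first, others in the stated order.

table();
translate([2250, 0, 0]) table();
translate([0, 0, 706]) beam(3590);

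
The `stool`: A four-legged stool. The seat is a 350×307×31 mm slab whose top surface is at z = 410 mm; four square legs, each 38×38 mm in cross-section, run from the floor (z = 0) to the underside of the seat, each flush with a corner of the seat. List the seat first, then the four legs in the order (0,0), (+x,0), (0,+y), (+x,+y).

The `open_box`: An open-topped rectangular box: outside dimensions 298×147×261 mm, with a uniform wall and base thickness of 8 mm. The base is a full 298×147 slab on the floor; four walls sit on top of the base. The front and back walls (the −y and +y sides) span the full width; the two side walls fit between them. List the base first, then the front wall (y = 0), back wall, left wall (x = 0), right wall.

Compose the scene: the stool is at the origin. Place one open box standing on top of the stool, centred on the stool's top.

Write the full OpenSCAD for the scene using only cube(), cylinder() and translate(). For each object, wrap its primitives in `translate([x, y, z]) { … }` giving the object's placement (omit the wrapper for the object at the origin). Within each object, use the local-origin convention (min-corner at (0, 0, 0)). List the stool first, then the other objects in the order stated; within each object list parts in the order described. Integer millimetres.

translate([0, 0, 379]) cube([350, 307, 31]);
cube([38, 38, 379]);
translate([312, 0, 0]) cube([38, 38, 379]);
translate([0, 269, 0]) cube([38, 38, 379]);
translate([312, 269, 0]) cube([38, 38, 379]);
translate([26, 80, 410]) {
  cube([298, 147, 8]);
  translate([0, 0, 8]) cube([298, 8, 253]);
  translate([0, 139, 8]) cube([298, 8, 253]);
  translate([0, 8, 8]) cube([8, 131, 253]);
  translate([290, 8, 8]) cube([8, 131, 253]);
}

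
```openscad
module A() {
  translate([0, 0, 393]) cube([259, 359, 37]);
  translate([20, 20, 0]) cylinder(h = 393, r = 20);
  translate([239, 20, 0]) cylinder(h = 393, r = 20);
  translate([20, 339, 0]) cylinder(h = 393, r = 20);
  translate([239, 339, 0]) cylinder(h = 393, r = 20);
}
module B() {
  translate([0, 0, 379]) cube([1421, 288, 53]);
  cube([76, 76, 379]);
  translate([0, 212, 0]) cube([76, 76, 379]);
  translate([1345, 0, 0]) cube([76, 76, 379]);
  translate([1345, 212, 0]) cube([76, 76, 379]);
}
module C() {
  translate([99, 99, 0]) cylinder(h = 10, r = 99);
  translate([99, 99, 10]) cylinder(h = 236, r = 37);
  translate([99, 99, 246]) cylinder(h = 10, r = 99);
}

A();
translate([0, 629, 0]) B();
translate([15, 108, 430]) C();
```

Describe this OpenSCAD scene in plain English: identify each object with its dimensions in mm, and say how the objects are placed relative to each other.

A is a four-legged stool. The seat is 259×359 mm, 37 mm thick, top at z = 430 mm. It stands on four round legs, each 40 mm in diameter, from z = 0 to the seat underside, each leg's axis is inset half a diameter from the nearest pair of seat edges (so the leg's bounding box is flush with the corner).

B is a bench: a 1421×288 mm seat slab, 53 mm thick, top at z = 432 mm, on four 76×76 mm square legs flush with the seat corners and standing on z = 0.

C is a spool: two coaxial disc flanges of radius 99 mm and thickness 10 mm, joined by a core cylinder of radius 37 mm and height 236 mm. The lower flange rests on z = 0 and the three cylinders share a vertical axis.

The bench is on the floor beside the stool on its +y side. The spool is on top of the stool.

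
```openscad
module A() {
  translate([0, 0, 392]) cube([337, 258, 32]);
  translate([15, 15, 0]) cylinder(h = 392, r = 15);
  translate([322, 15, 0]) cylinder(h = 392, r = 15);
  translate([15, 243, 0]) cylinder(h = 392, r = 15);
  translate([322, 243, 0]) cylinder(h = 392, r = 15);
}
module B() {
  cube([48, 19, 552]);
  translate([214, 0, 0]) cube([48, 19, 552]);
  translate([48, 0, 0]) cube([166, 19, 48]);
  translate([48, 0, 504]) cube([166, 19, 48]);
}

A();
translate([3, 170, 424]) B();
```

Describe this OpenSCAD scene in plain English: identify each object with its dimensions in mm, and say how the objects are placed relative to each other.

A is a simple wooden stool: a rectangular seat 337 mm (x) by 258 mm (y), 32 mm thick, top face at z = 424 mm, on four round legs, each 30 mm in diameter. The legs rest on z = 0, each leg's axis is inset half a diameter from the nearest pair of seat edges (so the leg's bounding box is flush with the corner).

B is a picture frame with a 166×456 mm rectangular opening (x by z) and a uniform 48 mm border on every side. Frame depth is 19 mm along y. It is built from two vertical stiles running the full outside height and two horizontal rails spanning the gap between the stiles.

The picture frame is on top of the stool.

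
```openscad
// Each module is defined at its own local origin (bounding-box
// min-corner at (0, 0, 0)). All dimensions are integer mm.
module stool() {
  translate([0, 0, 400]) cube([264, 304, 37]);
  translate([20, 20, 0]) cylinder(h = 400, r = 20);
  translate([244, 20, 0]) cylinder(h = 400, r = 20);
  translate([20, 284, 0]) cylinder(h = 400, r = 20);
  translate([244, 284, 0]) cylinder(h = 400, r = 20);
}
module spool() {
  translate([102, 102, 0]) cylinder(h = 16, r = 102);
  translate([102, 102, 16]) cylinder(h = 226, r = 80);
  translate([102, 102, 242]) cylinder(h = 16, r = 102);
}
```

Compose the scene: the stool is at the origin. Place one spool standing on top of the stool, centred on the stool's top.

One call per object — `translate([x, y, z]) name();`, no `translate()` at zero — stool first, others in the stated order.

stool();
translate([30, 50, 437]) spool();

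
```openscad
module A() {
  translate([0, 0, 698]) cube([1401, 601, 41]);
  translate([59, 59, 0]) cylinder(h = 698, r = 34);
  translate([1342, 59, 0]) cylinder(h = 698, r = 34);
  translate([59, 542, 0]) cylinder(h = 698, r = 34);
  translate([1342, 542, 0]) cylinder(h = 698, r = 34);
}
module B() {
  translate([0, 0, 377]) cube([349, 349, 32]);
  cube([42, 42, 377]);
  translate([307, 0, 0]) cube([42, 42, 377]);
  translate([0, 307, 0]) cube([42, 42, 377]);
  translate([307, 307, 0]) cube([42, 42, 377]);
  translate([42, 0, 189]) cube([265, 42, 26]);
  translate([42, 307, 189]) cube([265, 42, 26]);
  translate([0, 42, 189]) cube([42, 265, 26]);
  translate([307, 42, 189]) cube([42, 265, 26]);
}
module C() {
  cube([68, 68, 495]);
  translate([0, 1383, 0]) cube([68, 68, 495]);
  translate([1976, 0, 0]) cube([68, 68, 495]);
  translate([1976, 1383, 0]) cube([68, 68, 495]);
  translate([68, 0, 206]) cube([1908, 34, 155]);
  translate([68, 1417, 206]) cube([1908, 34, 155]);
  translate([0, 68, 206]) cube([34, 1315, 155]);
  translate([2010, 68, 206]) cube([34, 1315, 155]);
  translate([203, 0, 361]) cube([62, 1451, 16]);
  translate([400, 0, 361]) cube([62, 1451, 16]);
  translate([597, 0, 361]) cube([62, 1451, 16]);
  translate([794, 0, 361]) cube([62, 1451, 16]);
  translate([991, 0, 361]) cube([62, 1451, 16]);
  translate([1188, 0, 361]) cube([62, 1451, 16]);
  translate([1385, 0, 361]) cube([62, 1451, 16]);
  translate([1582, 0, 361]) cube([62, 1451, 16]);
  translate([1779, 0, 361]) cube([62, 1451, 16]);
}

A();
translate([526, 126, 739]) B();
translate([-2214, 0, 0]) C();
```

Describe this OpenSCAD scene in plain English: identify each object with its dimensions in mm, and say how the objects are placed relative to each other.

A is a table with a 1401×601 mm rectangular top, 41 mm thick, top surface at z = 739 mm, supported by four round legs of 68 mm diameter, each leg's bounding box inset 25 mm from the nearest pair of top edges, running from the floor.

B is a four-legged stool. The seat is a 349×349×32 mm slab whose top surface is at z = 409 mm; four square legs, each 42×42 mm in cross-section, run from the floor (z = 0) to the underside of the seat, each flush with a corner of the seat. Four stretchers, 42 mm wide and 26 mm tall, connect adjacent legs with their undersides at z = 189 mm, each running between the inner faces of the legs it joins and aligned with the legs' outer faces on the other axis.

C is a bed frame 2044 mm long (x) by 1451 mm wide (y). Four 68×68 mm corner posts, 495 mm tall, at the corners of the footprint. Four rails of 34 mm thickness and 155 mm height run between adjacent posts with their undersides at z = 206 mm, their outer faces flush with the outside of the frame (the two x-running rails run between the posts' inner faces; the two y-running rails run between the posts' inner faces). 9 slats, each 62 mm wide (x) and 16 mm thick, lie across the top of the two x-running rails, running the full 1451 mm width of the frame in y; the slats are evenly spaced along x between the inner faces of the end posts with equal gaps (rounded down to the nearest mm) at the −x end and between each pair — any rounding remainder accumulates at the +x end.

The stool is on top of the table, centred. The bed frame is on the floor beside the table on its −x side.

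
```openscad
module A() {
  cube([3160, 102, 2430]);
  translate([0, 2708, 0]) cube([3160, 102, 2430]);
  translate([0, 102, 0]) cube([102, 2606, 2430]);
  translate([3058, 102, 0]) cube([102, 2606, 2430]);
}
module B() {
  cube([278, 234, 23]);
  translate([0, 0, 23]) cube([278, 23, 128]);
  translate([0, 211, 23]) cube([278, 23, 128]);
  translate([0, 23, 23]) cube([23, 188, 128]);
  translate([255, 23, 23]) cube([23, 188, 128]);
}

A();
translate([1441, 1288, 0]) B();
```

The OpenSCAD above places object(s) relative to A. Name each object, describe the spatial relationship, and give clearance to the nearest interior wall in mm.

A is a house frame. B is an open box. The open box sits inside the house frame, centred. The clearance to the nearest interior wall is 1186 mm.

Clearances: x = 1339, y = 1186; minimum 1186 mm.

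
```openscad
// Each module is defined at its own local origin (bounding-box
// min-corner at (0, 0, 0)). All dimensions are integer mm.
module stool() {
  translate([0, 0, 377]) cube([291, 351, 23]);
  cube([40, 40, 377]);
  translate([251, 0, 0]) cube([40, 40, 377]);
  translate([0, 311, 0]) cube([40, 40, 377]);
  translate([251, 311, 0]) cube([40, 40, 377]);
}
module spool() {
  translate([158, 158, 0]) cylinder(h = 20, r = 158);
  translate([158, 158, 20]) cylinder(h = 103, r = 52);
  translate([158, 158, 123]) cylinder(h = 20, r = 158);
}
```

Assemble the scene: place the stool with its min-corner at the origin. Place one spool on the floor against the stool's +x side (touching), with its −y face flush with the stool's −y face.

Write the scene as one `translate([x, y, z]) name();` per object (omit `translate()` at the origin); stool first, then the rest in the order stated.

stool();
translate([291, 0, 0]) spool();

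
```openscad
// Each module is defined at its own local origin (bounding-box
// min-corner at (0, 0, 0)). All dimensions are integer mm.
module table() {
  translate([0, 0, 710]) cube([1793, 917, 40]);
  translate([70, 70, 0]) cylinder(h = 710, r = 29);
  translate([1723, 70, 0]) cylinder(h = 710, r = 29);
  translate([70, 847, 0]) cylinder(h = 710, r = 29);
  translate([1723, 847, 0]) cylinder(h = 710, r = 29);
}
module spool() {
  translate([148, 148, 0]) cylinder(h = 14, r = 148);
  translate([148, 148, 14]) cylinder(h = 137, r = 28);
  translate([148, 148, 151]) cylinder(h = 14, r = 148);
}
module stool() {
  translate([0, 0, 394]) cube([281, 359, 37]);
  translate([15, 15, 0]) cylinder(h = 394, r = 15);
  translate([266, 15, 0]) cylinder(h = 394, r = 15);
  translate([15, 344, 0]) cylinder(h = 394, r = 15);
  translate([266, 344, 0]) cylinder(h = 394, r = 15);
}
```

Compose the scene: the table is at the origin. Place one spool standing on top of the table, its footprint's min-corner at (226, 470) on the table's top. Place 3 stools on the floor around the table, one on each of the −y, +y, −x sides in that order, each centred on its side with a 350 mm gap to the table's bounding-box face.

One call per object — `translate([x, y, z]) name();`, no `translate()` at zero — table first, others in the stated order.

table();
translate([226, 470, 750]) spool();
translate([756, -709, 0]) stool();
translate([756, 1267, 0]) stool();
translate([-631, 279, 0]) stool();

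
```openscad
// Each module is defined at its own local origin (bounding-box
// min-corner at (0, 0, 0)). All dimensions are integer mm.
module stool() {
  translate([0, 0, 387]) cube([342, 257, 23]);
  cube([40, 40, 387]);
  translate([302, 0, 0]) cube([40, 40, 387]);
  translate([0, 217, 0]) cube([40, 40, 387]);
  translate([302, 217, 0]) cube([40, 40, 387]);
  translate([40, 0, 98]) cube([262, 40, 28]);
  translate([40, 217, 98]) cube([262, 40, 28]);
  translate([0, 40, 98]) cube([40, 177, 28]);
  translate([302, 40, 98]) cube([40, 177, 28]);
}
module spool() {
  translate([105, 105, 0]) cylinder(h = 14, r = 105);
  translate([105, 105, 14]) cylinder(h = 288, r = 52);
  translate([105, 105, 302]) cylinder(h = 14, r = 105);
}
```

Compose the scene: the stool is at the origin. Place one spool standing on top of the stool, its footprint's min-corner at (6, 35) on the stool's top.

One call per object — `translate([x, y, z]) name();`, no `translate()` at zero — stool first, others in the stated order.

stool();
translate([6, 35, 410]) spool();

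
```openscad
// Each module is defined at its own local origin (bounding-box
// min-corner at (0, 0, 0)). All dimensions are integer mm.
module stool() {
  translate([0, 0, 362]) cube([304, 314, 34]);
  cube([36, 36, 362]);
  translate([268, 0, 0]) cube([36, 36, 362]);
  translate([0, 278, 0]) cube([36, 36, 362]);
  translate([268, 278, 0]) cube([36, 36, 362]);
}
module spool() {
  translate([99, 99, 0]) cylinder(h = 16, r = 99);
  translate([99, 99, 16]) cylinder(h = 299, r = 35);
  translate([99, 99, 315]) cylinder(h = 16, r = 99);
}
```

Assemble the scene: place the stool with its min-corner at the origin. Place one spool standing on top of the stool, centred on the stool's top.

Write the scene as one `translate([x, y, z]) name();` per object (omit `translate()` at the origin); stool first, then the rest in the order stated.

stool();
translate([53, 58, 396]) spool();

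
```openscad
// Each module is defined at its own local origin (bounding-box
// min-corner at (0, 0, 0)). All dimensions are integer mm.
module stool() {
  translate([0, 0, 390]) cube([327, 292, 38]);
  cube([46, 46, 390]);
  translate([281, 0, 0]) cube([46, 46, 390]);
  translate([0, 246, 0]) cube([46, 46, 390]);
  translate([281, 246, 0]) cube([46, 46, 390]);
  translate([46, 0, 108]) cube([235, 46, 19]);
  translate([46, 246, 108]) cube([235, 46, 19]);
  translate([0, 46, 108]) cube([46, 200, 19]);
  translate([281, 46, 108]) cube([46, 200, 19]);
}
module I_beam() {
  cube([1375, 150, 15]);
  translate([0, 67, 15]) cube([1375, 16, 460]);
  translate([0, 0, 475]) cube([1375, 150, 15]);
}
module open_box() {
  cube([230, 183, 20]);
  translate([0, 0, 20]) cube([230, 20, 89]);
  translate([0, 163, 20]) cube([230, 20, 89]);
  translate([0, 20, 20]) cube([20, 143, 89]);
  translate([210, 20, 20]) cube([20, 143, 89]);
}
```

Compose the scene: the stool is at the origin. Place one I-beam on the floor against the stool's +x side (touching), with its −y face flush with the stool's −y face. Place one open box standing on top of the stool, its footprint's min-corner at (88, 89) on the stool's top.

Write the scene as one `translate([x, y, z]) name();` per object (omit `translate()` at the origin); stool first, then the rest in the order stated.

stool();
translate([327, 0, 0]) I_beam();
translate([88, 89, 428]) open_box();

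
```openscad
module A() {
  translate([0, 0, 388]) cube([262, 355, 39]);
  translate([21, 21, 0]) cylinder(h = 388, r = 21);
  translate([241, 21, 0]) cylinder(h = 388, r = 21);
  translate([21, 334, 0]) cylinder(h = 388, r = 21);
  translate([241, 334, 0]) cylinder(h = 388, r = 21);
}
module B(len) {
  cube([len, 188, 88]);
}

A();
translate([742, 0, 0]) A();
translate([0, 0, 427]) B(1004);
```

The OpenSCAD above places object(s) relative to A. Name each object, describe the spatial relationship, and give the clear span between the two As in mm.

A is a stool. B is a beam. A beam spans the tops of two stools. The clear span between the two stools is 480 mm.

Second stool starts at x = 742; first ends at x = 262; clear span = 742 − 262 = 480 mm.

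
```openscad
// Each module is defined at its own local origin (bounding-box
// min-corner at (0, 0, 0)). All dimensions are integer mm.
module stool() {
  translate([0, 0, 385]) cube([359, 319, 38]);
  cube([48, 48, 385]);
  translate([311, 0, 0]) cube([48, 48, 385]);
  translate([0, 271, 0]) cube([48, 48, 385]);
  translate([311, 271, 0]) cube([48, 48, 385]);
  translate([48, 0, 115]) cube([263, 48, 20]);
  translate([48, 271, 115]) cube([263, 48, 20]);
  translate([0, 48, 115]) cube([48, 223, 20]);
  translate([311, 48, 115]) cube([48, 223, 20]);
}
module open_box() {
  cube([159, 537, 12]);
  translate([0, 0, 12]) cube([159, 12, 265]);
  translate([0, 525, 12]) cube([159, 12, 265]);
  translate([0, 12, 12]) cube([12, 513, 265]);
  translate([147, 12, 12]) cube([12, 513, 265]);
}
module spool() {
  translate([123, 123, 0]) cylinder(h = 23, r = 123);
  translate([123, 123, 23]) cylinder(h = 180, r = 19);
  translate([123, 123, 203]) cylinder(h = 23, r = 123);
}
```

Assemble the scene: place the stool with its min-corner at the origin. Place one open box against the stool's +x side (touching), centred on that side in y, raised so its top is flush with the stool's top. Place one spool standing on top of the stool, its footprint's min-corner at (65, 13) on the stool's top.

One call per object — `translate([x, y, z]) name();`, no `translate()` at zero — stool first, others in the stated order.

stool();
translate([359, -109, 146]) open_box();
translate([65, 13, 423]) spool();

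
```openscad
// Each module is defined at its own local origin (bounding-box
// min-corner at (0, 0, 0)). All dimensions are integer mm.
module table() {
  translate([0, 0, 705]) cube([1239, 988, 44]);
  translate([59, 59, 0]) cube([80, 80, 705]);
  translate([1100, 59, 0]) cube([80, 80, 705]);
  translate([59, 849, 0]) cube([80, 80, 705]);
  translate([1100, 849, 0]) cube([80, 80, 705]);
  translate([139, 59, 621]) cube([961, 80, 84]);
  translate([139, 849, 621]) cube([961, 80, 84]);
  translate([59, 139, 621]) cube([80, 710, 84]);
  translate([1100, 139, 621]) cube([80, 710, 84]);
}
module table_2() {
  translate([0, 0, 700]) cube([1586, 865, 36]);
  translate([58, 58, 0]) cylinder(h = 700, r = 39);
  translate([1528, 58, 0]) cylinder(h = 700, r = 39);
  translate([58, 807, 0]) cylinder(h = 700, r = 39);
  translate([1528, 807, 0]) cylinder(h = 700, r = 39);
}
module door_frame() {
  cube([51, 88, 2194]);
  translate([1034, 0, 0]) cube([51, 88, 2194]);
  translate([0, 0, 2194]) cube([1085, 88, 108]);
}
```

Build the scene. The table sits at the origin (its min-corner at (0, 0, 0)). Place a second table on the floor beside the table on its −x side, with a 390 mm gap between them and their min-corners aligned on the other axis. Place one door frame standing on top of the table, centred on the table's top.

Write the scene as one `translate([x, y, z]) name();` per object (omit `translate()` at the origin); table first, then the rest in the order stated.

table();
translate([-1976, 0, 0]) table_2();
translate([77, 450, 749]) door_frame();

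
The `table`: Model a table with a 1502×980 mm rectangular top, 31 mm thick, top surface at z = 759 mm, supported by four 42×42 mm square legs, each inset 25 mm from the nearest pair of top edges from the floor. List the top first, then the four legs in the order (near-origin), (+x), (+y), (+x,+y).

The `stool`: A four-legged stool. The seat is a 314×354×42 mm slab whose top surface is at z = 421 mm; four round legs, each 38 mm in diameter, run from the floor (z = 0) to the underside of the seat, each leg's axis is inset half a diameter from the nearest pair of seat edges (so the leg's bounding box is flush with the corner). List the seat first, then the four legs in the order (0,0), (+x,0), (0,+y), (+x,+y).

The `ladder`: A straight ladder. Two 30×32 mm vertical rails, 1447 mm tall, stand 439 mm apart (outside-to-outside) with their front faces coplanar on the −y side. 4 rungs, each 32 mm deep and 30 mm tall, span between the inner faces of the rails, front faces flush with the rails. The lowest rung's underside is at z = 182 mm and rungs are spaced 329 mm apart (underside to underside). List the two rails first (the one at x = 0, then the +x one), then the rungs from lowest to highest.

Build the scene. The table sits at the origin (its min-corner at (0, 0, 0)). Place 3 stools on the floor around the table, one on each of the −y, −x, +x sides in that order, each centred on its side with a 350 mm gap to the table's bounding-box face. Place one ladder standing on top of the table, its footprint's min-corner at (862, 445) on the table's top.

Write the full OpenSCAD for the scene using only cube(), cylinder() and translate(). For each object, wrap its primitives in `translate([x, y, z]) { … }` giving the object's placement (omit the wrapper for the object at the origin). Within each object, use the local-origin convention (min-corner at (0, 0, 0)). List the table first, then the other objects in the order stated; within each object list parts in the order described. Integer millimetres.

translate([0, 0, 728]) cube([1502, 980, 31]);
translate([25, 25, 0]) cube([42, 42, 728]);
translate([1435, 25, 0]) cube([42, 42, 728]);
translate([25, 913, 0]) cube([42, 42, 728]);
translate([1435, 913, 0]) cube([42, 42, 728]);
translate([594, -704, 0]) {
  translate([0, 0, 379]) cube([314, 354, 42]);
  translate([19, 19, 0]) cylinder(h = 379, r = 19);
  translate([295, 19, 0]) cylinder(h = 379, r = 19);
  translate([19, 335, 0]) cylinder(h = 379, r = 19);
  translate([295, 335, 0]) cylinder(h = 379, r = 19);
}
translate([-664, 313, 0]) {
  translate([0, 0, 379]) cube([314, 354, 42]);
  translate([19, 19, 0]) cylinder(h = 379, r = 19);
  translate([295, 19, 0]) cylinder(h = 379, r = 19);
  translate([19, 335, 0]) cylinder(h = 379, r = 19);
  translate([295, 335, 0]) cylinder(h = 379, r = 19);
}
translate([1852, 313, 0]) {
  translate([0, 0, 379]) cube([314, 354, 42]);
  translate([19, 19, 0]) cylinder(h = 379, r = 19);
  translate([295, 19, 0]) cylinder(h = 379, r = 19);
  translate([19, 335, 0]) cylinder(h = 379, r = 19);
  translate([295, 335, 0]) cylinder(h = 379, r = 19);
}
translate([862, 445, 759]) {
  cube([30, 32, 1447]);
  translate([409, 0, 0]) cube([30, 32, 1447]);
  translate([30, 0, 182]) cube([379, 32, 30]);
  translate([30, 0, 511]) cube([379, 32, 30]);
  translate([30, 0, 840]) cube([379, 32, 30]);
  translate([30, 0, 1169]) cube([379, 32, 30]);
}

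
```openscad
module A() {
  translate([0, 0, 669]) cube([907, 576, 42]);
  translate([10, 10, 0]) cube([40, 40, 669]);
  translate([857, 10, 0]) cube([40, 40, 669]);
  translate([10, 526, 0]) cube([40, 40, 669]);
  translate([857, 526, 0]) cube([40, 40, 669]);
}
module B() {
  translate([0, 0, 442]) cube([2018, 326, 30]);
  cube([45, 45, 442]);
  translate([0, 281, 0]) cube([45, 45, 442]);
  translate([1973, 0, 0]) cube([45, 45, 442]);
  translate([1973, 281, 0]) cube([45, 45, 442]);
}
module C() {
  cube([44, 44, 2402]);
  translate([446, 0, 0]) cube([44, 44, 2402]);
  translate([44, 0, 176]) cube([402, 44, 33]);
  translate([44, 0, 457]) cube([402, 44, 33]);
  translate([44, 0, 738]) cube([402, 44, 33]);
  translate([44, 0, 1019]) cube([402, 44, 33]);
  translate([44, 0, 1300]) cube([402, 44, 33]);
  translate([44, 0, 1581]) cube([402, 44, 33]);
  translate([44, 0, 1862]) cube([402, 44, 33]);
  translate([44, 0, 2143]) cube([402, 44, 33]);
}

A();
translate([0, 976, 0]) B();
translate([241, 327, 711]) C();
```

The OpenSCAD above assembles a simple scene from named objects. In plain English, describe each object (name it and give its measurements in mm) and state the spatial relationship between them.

A is a table with a 907×576 mm rectangular top, 42 mm thick, top surface at z = 711 mm, supported by four 40×40 mm square legs, each inset 10 mm from the nearest pair of top edges, running from the floor.

B is a long wooden bench with a 2018 mm (x) × 326 mm (y) seat, 30 mm thick, its top surface 472 mm above the floor. Four 45 mm square legs at the seat corners, flush with the edges, run from z = 0 to the seat underside.

C is a wooden ladder with two side rails of 44×44 mm section and 2402 mm height, set 490 mm apart overall. Between them run 8 rectangular rungs (44 mm deep, 33 mm thick), front faces flush with the rails' −y face. The bottom of the first rung is 176 mm above the floor and each subsequent rung is 281 mm higher than the one below.

The bench is on the floor beside the table on its +y side. The ladder is on top of the table.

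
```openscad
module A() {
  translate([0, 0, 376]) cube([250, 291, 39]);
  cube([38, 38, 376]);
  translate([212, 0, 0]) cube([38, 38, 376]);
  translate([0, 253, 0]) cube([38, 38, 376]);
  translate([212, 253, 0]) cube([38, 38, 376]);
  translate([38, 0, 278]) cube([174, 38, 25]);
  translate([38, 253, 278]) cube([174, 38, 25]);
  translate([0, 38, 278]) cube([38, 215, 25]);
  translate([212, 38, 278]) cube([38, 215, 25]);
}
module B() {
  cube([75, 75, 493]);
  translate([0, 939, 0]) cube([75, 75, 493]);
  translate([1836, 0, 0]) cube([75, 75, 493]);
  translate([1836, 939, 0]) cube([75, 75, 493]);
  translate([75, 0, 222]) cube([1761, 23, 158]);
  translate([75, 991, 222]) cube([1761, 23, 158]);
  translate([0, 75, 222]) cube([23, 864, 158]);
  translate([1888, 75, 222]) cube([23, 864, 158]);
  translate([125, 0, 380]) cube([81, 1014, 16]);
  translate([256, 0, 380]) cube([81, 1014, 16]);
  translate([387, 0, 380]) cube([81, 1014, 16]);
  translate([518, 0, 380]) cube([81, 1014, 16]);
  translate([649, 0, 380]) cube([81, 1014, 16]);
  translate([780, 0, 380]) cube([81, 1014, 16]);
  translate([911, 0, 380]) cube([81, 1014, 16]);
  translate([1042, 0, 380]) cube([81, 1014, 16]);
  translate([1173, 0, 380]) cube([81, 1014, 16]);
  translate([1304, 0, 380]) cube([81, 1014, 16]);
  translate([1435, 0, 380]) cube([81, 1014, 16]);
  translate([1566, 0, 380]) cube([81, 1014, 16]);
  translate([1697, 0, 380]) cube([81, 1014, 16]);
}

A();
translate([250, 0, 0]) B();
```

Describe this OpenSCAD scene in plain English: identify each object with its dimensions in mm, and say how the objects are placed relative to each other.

A is a four-legged stool. The seat is a 250×291×39 mm slab whose top surface is at z = 415 mm; four square legs, each 38×38 mm in cross-section, run from the floor (z = 0) to the underside of the seat, each flush with a corner of the seat. Four stretchers, 38 mm wide and 25 mm tall, connect adjacent legs with their undersides at z = 278 mm, each running between the inner faces of the legs it joins and aligned with the legs' outer faces on the other axis.

B is a bed frame 1911 mm long (x) by 1014 mm wide (y). Four 75×75 mm corner posts, 493 mm tall, at the corners of the footprint. Four rails of 23 mm thickness and 158 mm height run between adjacent posts with their undersides at z = 222 mm, their outer faces flush with the outside of the frame (the two x-running rails run between the posts' inner faces; the two y-running rails run between the posts' inner faces). 13 slats, each 81 mm wide (x) and 16 mm thick, lie across the top of the two x-running rails, running the full 1014 mm width of the frame in y; the slats are evenly spaced along x between the inner faces of the end posts with equal gaps (rounded down to the nearest mm) at the −x end and between each pair — any rounding remainder accumulates at the +x end.

The bed frame is against the stool's +x side, with their −y faces flush.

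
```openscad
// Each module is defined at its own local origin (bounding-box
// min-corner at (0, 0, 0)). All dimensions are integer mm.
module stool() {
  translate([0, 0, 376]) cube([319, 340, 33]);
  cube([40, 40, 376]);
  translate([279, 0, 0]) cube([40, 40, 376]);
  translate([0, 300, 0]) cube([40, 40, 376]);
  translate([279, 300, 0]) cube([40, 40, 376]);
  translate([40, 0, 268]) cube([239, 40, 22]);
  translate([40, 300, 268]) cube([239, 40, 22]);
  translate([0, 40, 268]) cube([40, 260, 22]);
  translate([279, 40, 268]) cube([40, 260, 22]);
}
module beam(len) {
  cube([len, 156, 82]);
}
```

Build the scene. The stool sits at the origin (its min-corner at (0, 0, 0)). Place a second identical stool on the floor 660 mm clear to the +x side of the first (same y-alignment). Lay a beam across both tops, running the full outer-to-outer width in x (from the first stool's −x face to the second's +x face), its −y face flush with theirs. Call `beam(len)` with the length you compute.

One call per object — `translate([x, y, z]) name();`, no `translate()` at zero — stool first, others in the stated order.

stool();
translate([979, 0, 0]) stool();
translate([0, 0, 409]) beam(1298);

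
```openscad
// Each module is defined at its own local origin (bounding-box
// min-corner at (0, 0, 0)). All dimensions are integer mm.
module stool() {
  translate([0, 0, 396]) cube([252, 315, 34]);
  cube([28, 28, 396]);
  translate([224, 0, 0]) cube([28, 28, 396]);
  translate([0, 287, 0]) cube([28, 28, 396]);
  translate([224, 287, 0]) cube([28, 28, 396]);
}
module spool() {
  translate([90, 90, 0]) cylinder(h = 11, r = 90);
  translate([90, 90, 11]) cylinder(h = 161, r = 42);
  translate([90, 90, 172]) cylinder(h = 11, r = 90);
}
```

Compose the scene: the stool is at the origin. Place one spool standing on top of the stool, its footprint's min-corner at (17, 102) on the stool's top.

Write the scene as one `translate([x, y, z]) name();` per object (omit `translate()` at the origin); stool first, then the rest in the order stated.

stool();
translate([17, 102, 430]) spool();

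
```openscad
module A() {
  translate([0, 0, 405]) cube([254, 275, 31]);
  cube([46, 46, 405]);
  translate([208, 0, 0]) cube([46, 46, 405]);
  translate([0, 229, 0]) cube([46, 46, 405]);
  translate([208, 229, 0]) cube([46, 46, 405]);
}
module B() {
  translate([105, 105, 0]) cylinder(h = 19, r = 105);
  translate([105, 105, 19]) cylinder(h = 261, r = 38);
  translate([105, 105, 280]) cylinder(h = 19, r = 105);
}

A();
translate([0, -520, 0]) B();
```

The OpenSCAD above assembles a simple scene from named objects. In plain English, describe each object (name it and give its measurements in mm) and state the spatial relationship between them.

A is a simple wooden stool: a rectangular seat 254 mm (x) by 275 mm (y), 31 mm thick, top face at z = 436 mm, on four square legs, each 46×46 mm in cross-section. The legs rest on z = 0, each flush with a corner of the seat.

B is a spool: two coaxial disc flanges of radius 105 mm and thickness 19 mm, joined by a core cylinder of radius 38 mm and height 261 mm. The lower flange rests on z = 0 and the three cylinders share a vertical axis.

The spool is on the floor beside the stool on its −y side.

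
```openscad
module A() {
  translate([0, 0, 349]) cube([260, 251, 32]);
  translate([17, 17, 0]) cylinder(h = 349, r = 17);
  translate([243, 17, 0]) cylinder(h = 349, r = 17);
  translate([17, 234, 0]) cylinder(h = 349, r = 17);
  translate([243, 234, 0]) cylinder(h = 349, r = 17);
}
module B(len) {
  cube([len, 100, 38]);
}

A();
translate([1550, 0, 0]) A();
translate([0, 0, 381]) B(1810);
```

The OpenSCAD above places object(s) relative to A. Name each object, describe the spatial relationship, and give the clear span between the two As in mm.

Second stool starts at x = 1550; first ends at x = 260; clear span = 1550 − 260 = 1290 mm.

A is a stool. B is a beam. A beam spans the tops of two stools. The clear span between the two stools is 1290 mm.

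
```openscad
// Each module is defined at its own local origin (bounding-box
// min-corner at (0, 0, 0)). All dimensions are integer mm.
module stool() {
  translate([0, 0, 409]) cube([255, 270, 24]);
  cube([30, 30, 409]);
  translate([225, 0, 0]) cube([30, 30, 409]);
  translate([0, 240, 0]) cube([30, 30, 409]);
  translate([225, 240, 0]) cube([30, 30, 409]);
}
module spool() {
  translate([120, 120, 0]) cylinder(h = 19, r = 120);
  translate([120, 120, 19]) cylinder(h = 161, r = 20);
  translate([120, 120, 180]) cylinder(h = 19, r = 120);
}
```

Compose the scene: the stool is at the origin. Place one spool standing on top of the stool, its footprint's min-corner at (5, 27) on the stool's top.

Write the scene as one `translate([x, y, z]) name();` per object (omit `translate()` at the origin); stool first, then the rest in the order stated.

stool();
translate([5, 27, 433]) spool();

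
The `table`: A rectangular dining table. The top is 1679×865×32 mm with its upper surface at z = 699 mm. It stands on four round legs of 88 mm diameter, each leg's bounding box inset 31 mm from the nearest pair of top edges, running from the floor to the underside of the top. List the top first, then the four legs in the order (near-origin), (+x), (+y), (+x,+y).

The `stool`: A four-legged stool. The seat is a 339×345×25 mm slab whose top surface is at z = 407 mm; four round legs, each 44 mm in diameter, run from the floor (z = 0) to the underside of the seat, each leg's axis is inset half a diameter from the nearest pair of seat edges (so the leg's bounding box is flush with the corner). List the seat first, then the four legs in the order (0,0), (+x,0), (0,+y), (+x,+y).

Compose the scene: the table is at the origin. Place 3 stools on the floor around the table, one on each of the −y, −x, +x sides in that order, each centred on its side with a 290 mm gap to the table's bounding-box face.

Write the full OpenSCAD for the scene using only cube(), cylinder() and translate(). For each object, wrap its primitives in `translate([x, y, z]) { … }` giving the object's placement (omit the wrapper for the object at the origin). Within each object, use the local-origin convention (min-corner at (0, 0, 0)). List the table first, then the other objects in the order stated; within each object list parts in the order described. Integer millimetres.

translate([0, 0, 667]) cube([1679, 865, 32]);
translate([75, 75, 0]) cylinder(h = 667, r = 44);
translate([1604, 75, 0]) cylinder(h = 667, r = 44);
translate([75, 790, 0]) cylinder(h = 667, r = 44);
translate([1604, 790, 0]) cylinder(h = 667, r = 44);
translate([670, -635, 0]) {
  translate([0, 0, 382]) cube([339, 345, 25]);
  translate([22, 22, 0]) cylinder(h = 382, r = 22);
  translate([317, 22, 0]) cylinder(h = 382, r = 22);
  translate([22, 323, 0]) cylinder(h = 382, r = 22);
  translate([317, 323, 0]) cylinder(h = 382, r = 22);
}
translate([-629, 260, 0]) {
  translate([0, 0, 382]) cube([339, 345, 25]);
  translate([22, 22, 0]) cylinder(h = 382, r = 22);
  translate([317, 22, 0]) cylinder(h = 382, r = 22);
  translate([22, 323, 0]) cylinder(h = 382, r = 22);
  translate([317, 323, 0]) cylinder(h = 382, r = 22);
}
translate([1969, 260, 0]) {
  translate([0, 0, 382]) cube([339, 345, 25]);
  translate([22, 22, 0]) cylinder(h = 382, r = 22);
  translate([317, 22, 0]) cylinder(h = 382, r = 22);
  translate([22, 323, 0]) cylinder(h = 382, r = 22);
  translate([317, 323, 0]) cylinder(h = 382, r = 22);
}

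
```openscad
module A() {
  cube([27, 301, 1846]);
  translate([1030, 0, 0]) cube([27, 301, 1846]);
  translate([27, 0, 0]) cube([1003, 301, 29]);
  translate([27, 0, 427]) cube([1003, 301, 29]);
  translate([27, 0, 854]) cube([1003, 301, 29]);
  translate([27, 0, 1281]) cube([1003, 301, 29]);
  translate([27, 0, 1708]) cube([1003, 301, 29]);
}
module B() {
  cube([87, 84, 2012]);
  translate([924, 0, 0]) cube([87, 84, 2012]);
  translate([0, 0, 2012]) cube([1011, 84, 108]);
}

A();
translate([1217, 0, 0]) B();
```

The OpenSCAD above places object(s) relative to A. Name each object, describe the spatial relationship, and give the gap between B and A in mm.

A is a bookshelf. B is a door frame. The door frame is on the floor beside the bookshelf on its +x side. The gap between the door frame and the bookshelf is 160 mm.

The door frame's nearest face is 160 mm from the bookshelf's +x face.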